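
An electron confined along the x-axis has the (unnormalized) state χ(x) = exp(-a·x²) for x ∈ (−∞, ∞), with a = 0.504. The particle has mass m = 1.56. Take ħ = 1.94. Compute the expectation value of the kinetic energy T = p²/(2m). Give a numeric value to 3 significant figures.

0.608

T = −(ħ²/2m) d²/dx², so ⟨T⟩ = −(ħ²/2m) ∫ χ*·χ'' dx / ∫|χ|² dx; with m = 1.56.
Gaussian moments: ∫x^(2j)·e^(−2ax²) dx = (2j−1)!!/(4a)^j · √(π/(2a)), odd powers integrate to 0; here √(π/(2a)) = 1.7654. Derivatives: d/dx e^(−ax²) = −2ax·e^(−ax²), d²/dx² e^(−ax²) = (4a²x² − 2a)·e^(−ax²).
State is unnormalized: ∫|χ|² dx = 1.7654, and ∫χ*·(−ħ²/2m · χ'') dx = 1.0733, so ⟨T⟩ = 1.0733 / 1.7654.
⟨T⟩ = 0.60797.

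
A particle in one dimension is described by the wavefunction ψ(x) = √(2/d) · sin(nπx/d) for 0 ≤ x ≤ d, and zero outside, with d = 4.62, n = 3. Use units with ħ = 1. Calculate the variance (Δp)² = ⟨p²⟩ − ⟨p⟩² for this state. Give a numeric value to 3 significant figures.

Compute ⟨p⟩ and ⟨p²⟩ separately; (Δp)² = ⟨p²⟩ − ⟨p⟩².
d/dx sin(nπx/d) = (nπ/d)·cos(nπx/d) and d²/dx² sin(nπx/d) = −(nπ/d)²·sin(nπx/d); on 0 ≤ x ≤ d, ∫sin²(nπx/d) dx = d/2 and ∫sin(nπx/d)·cos(nπx/d) dx = 0.
⟨p⟩ = 0.0000 and ⟨p²⟩ = 4.1616.
(Δp)² = 4.1616 − (0.0000)² = 4.1616.

4.16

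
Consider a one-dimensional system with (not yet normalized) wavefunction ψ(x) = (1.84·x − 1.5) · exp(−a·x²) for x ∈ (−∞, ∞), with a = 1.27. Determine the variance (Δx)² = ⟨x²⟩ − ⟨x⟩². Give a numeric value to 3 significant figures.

Compute ⟨x⟩ and ⟨x²⟩ separately, then (Δx)² = ⟨x²⟩ − ⟨x⟩².
Expand each integrand as polynomial × e^(−2ax²) and use ∫x^(2j)·e^(−2ax²) dx = (2j−1)!!/(4a)^j · √(π/(2a)), odd powers → 0; here √(π/(2a)) = 1.1121.
Normalization: ∫|ψ|² dx = 3.2435.
⟨x⟩ = -0.37258 and ⟨x²⟩ = 0.28682.
(Δx)² = 0.28682 − (-0.37258)² = 0.14800.

0.148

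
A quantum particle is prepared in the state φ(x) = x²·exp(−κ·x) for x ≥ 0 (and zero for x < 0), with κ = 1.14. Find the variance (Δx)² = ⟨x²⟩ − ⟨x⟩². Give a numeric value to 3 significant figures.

0.962

Compute ⟨x⟩ and ⟨x²⟩ separately, then (Δx)² = ⟨x²⟩ − ⟨x⟩².
Every integrand reduces to terms xʲ·e^(−2κx) on [0, ∞); use ∫₀^∞ xʲ·e^(−2κx) dx = j!/(2κ)^(j+1).
Normalization: ∫|φ|² dx = 0.38953.
⟨x⟩ = 2.1930 and ⟨x²⟩ = 5.7710.
(Δx)² = 5.7710 − (2.1930)² = 0.96183.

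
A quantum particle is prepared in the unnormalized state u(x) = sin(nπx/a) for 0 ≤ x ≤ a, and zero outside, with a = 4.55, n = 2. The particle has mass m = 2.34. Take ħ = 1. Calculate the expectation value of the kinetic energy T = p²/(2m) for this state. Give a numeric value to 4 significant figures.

T = −(ħ²/2m) d²/dx², so ⟨T⟩ = −(ħ²/2m) ∫ u*·u'' dx / ∫|u|² dx; with m = 2.34.
d/dx sin(nπx/a) = (nπ/a)·cos(nπx/a) and d²/dx² sin(nπx/a) = −(nπ/a)²·sin(nπx/a); on 0 ≤ x ≤ a, ∫sin²(nπx/a) dx = a/2 and ∫sin(nπx/a)·cos(nπx/a) dx = 0.
State is unnormalized: ∫|u|² dx = 2.2750, and ∫u*·(−ħ²/2m · u'') dx = 0.92698, so ⟨T⟩ = 0.92698 / 2.2750.
⟨T⟩ = 0.40747.

0.4075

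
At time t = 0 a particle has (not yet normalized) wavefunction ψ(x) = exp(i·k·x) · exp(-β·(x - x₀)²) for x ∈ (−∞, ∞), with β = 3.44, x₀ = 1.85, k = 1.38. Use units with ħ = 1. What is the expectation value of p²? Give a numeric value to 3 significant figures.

p² ψ = −ħ² d²ψ/dx²; ⟨p²⟩ = −ħ² ∫ ψ*·ψ'' dx / ∫|ψ|² dx.
Gaussian moments (u = x − x₀): ∫u^(2j)·e^(−2βu²) du = (2j−1)!!/(4β)^j · √(π/(2β)), odd powers integrate to 0; here √(π/(2β)) = 0.67574. Derivatives: ψ′ = (ik − 2βu)·ψ, ψ″ = ((ik − 2βu)² − 2β)·ψ; the odd-in-u pieces drop out.
State is unnormalized: ∫|ψ|² dx = 0.67574, and ∫ψ*·(−ħ² ψ'') dx = 3.6114, so ⟨p²⟩ = 3.6114 / 0.67574.
⟨p²⟩ = 5.3444.

5.34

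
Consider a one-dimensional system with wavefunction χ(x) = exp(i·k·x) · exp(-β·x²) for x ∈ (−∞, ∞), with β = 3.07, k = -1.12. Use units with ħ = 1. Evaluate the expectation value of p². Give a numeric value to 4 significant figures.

p² χ = −ħ² d²χ/dx²; ⟨p²⟩ = −ħ² ∫ χ*·χ'' dx / ∫|χ|² dx.
Gaussian moments: ∫x^(2j)·e^(−2βx²) dx = (2j−1)!!/(4β)^j · √(π/(2β)), odd powers integrate to 0; here √(π/(2β)) = 0.71530. Derivatives: χ′ = (ik − 2βx)·χ, χ″ = ((ik − 2βx)² − 2β)·χ; the odd-in-x pieces drop out.
State is unnormalized: ∫|χ|² dx = 0.71530, and ∫χ*·(−ħ² χ'') dx = 3.0933, so ⟨p²⟩ = 3.0933 / 0.71530.
⟨p²⟩ = 4.3244.

4.324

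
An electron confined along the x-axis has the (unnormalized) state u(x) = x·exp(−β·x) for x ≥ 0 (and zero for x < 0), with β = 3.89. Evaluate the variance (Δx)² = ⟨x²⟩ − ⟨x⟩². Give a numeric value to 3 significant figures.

0.0496

Compute ⟨x⟩ and ⟨x²⟩ separately, then (Δx)² = ⟨x²⟩ − ⟨x⟩².
Every integrand reduces to terms xʲ·e^(−2βx) on [0, ∞); use ∫₀^∞ xʲ·e^(−2βx) dx = j!/(2β)^(j+1).
Normalization: ∫|u|² dx = 0.0042471.
⟨x⟩ = 0.38560 and ⟨x²⟩ = 0.19825.
(Δx)² = 0.19825 − (0.38560)² = 0.049564.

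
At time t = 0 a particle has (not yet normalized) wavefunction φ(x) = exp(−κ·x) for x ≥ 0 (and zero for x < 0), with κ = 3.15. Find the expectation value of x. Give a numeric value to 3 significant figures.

⟨x⟩ = ∫ x·|φ|² dx / ∫|φ|² dx (integrals over the domain).
Every integrand reduces to terms xʲ·e^(−2κx) on [0, ∞); use ∫₀^∞ xʲ·e^(−2κx) dx = j!/(2κ)^(j+1).
State is unnormalized: ∫|φ|² dx = 0.15873, and ∫φ*·x·φ dx = 0.025195, so ⟨x⟩ = 0.025195 / 0.15873.
⟨x⟩ = 0.15873.

0.159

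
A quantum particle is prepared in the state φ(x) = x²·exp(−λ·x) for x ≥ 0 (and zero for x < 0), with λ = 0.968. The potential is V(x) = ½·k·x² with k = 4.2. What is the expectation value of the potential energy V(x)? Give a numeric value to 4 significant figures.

16.81

⟨V⟩ = ∫ V(x)·|φ|² dx / ∫|φ|² dx.
Every integrand reduces to terms xʲ·e^(−2λx) on [0, ∞); use ∫₀^∞ xʲ·e^(−2λx) dx = j!/(2λ)^(j+1).
State is unnormalized: ∫|φ|² dx = 0.88244, and ∫φ*·V(x)·φ dx = 14.832, so ⟨V⟩ = 14.832 / 0.88244.
⟨V⟩ = 16.809.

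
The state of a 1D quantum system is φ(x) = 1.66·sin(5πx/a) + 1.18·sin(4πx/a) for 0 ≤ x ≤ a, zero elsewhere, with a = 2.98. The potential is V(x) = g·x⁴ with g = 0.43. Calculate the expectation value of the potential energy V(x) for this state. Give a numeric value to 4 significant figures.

⟨V⟩ = ∫ V(x)·|φ|² dx / ∫|φ|² dx.
On 0 ≤ x ≤ a (j ≠ l): ∫sin²(jπx/a) dx = a/2, ∫sin(jπx/a)·sin(lπx/a) dx = 0; diagonal moments ∫x·sin²(jπx/a) dx = a²/4, ∫x²·sin²(jπx/a) dx = a³·(1/6 − 1/(4j²π²)); cross terms ∫x·sin(jπx/a)·sin(lπx/a) dx = 0 for j + l even and −4jla²/(π²(j² − l²)²) for j + l odd, ∫x²·sin(jπx/a)·sin(lπx/a) dx = (−1)^(j+l)·4jla³/(π²(j² − l²)²); higher powers the same way via product-to-sum and parts.
State is unnormalized: ∫|φ|² dx = 6.1805, and ∫φ*·V(x)·φ dx = 10.444, so ⟨V⟩ = 10.444 / 6.1805.
⟨V⟩ = 1.6899.

1.690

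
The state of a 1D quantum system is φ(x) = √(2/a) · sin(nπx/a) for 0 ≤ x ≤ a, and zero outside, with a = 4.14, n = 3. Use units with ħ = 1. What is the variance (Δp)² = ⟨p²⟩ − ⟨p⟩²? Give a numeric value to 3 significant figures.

Compute ⟨p⟩ and ⟨p²⟩ separately; (Δp)² = ⟨p²⟩ − ⟨p⟩².
d/dx sin(nπx/a) = (nπ/a)·cos(nπx/a) and d²/dx² sin(nπx/a) = −(nπ/a)²·sin(nπx/a); on 0 ≤ x ≤ a, ∫sin²(nπx/a) dx = a/2 and ∫sin(nπx/a)·cos(nπx/a) dx = 0.
⟨p⟩ = 0.0000 and ⟨p²⟩ = 5.1825.
(Δp)² = 5.1825 − (0.0000)² = 5.1825.

5.18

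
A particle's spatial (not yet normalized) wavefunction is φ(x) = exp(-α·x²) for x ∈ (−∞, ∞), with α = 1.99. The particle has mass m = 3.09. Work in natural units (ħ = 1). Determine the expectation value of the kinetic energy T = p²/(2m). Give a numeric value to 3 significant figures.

T = −(ħ²/2m) d²/dx², so ⟨T⟩ = −(ħ²/2m) ∫ φ*·φ'' dx / ∫|φ|² dx; with m = 3.09.
Gaussian moments: ∫x^(2j)·e^(−2αx²) dx = (2j−1)!!/(4α)^j · √(π/(2α)), odd powers integrate to 0; here √(π/(2α)) = 0.88845. Derivatives: d/dx e^(−αx²) = −2αx·e^(−αx²), d²/dx² e^(−αx²) = (4α²x² − 2α)·e^(−αx²).
State is unnormalized: ∫|φ|² dx = 0.88845, and ∫φ*·(−ħ²/2m · φ'') dx = 0.28609, so ⟨T⟩ = 0.28609 / 0.88845.
⟨T⟩ = 0.32201.

0.322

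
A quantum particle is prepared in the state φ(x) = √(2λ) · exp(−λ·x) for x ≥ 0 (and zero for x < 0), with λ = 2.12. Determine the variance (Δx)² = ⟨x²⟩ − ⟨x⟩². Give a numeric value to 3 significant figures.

0.0556

Compute ⟨x⟩ and ⟨x²⟩ separately, then (Δx)² = ⟨x²⟩ − ⟨x⟩².
Every integrand reduces to terms xʲ·e^(−2λx) on [0, ∞); use ∫₀^∞ xʲ·e^(−2λx) dx = j!/(2λ)^(j+1).
⟨x⟩ = 0.23585 and ⟨x²⟩ = 0.11125.
(Δx)² = 0.11125 − (0.23585)² = 0.055625.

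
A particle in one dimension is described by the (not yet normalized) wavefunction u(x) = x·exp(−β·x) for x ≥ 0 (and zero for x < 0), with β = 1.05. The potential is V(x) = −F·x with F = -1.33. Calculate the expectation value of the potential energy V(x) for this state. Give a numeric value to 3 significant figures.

⟨V⟩ = ∫ V(x)·|u|² dx / ∫|u|² dx.
Every integrand reduces to terms xʲ·e^(−2βx) on [0, ∞); use ∫₀^∞ xʲ·e^(−2βx) dx = j!/(2β)^(j+1).
State is unnormalized: ∫|u|² dx = 0.21596, and ∫u*·V(x)·u dx = 0.41032, so ⟨V⟩ = 0.41032 / 0.21596.
⟨V⟩ = 1.9000.

1.90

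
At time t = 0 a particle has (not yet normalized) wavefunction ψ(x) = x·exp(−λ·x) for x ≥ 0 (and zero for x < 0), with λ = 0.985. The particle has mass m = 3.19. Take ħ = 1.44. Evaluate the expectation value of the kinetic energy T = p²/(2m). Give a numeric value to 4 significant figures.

T = −(ħ²/2m) d²/dx², so ⟨T⟩ = −(ħ²/2m) ∫ ψ*·ψ'' dx / ∫|ψ|² dx; with m = 3.19.
Differentiate x·exp(−λ·x) with the product rule; every integrand then reduces to terms xʲ·e^(−2λx) on [0, ∞), with ∫₀^∞ xʲ·e^(−2λx) dx = j!/(2λ)^(j+1).
State is unnormalized: ∫|ψ|² dx = 0.26160, and ∫ψ*·(−ħ²/2m · ψ'') dx = 0.082491, so ⟨T⟩ = 0.082491 / 0.26160.
⟨T⟩ = 0.31534.

0.3153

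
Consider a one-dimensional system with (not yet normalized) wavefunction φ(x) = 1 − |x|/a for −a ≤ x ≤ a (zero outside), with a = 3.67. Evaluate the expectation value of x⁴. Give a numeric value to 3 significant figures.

⟨x⁴⟩ = ∫ x⁴·|φ|² dx / ∫|φ|² dx (integrals over the domain).
φ is even, so ∫ over [−a, a] = 2∫₀ᵃ with φ = 1 − x/a there: ∫₀ᵃ (1 − x/a)² dx = a/3, ∫₀ᵃ x²(1 − x/a)² dx = a³/30, ∫₀ᵃ x⁴(1 − x/a)² dx = a⁵/105.
State is unnormalized: ∫|φ|² dx = 2.4467, and ∫φ*·x⁴·φ dx = 12.682, so ⟨x⁴⟩ = 12.682 / 2.4467.
⟨x⁴⟩ = 5.1832.

5.18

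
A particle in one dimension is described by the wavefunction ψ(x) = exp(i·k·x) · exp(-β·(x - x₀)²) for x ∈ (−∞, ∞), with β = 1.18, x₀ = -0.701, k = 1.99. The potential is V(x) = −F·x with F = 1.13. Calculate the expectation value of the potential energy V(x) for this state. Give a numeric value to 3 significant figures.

⟨V⟩ = ∫ V(x)·|ψ|² dx / ∫|ψ|² dx.
Gaussian moments (u = x − x₀): ∫u^(2j)·e^(−2βu²) du = (2j−1)!!/(4β)^j · √(π/(2β)), odd powers integrate to 0; here √(π/(2β)) = 1.1538.
State is unnormalized: ∫|ψ|² dx = 1.1538, and ∫ψ*·V(x)·ψ dx = 0.91394, so ⟨V⟩ = 0.91394 / 1.1538.
⟨V⟩ = 0.79213.

0.792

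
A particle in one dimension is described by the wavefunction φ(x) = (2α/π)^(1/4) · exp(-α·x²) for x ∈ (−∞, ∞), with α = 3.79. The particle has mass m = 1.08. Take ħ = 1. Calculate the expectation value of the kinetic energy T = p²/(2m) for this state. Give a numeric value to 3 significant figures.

1.75

T = −(ħ²/2m) d²/dx², so ⟨T⟩ = −(ħ²/2m) ∫ φ*·φ'' dx; with m = 1.08.
Gaussian moments: ∫x^(2j)·e^(−2αx²) dx = (2j−1)!!/(4α)^j · √(π/(2α)), odd powers integrate to 0; here √(π/(2α)) = 0.64378. Derivatives: d/dx e^(−αx²) = −2αx·e^(−αx²), d²/dx² e^(−αx²) = (4α²x² − 2α)·e^(−αx²).
⟨T⟩ = 1.7546.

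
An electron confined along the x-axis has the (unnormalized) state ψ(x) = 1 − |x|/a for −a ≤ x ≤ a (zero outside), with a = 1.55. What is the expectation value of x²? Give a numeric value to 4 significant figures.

⟨x²⟩ = ∫ x²·|ψ|² dx / ∫|ψ|² dx (integrals over the domain).
ψ is even, so ∫ over [−a, a] = 2∫₀ᵃ with ψ = 1 − x/a there: ∫₀ᵃ (1 − x/a)² dx = a/3, ∫₀ᵃ x²(1 − x/a)² dx = a³/30, ∫₀ᵃ x⁴(1 − x/a)² dx = a⁵/105.
State is unnormalized: ∫|ψ|² dx = 1.0333, and ∫ψ*·x²·ψ dx = 0.24826, so ⟨x²⟩ = 0.24826 / 1.0333.
⟨x²⟩ = 0.24025.

0.2403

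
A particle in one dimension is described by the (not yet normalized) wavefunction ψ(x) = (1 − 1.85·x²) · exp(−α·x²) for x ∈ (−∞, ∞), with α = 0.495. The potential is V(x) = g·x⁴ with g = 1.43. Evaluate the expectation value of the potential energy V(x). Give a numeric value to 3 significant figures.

⟨V⟩ = ∫ V(x)·|ψ|² dx / ∫|ψ|² dx.
Expand each integrand as polynomial × e^(−2αx²) and use ∫x^(2j)·e^(−2αx²) dx = (2j−1)!!/(4α)^j · √(π/(2α)), odd powers → 0; here √(π/(2α)) = 1.7814.
State is unnormalized: ∫|ψ|² dx = 3.1180, and ∫ψ*·V(x)·ψ dx = 43.297, so ⟨V⟩ = 43.297 / 3.1180.
⟨V⟩ = 13.886.

13.9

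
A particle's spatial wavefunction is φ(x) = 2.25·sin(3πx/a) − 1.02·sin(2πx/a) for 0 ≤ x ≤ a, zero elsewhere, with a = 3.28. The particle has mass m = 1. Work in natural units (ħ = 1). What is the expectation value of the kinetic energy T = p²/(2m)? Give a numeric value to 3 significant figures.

3.74

T = −(ħ²/2m) d²/dx², so ⟨T⟩ = −(ħ²/2m) ∫ φ*·φ'' dx / ∫|φ|² dx; with m = 1.
d²/dx² sin(jπx/a) = −(jπ/a)²·sin(jπx/a); on 0 ≤ x ≤ a, ∫sin²(jπx/a) dx = a/2 and ∫sin(jπx/a)·sin(lπx/a) dx = 0 for j ≠ l, so only diagonal terms survive in ∫|φ|² and ∫φ·φ″; ∫φ·φ′ dx = [φ²/2] between the walls = 0.
State is unnormalized: ∫|φ|² dx = 10.009, and ∫φ*·(−ħ²/2m · φ'') dx = 37.405, so ⟨T⟩ = 37.405 / 10.009.
⟨T⟩ = 3.7373.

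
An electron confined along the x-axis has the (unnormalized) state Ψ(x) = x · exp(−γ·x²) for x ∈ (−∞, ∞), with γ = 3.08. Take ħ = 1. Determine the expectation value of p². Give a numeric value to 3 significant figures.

9.24

p² Ψ = −ħ² d²Ψ/dx²; ⟨p²⟩ = −ħ² ∫ Ψ*·Ψ'' dx / ∫|Ψ|² dx.
Expand each integrand as polynomial × e^(−2γx²) and use ∫x^(2j)·e^(−2γx²) dx = (2j−1)!!/(4γ)^j · √(π/(2γ)), odd powers → 0; here √(π/(2γ)) = 0.71414. Differentiate with the product rule, d/dx e^(−γx²) = −2γx·e^(−γx²).
State is unnormalized: ∫|Ψ|² dx = 0.057966, and ∫Ψ*·(−ħ² Ψ'') dx = 0.53561, so ⟨p²⟩ = 0.53561 / 0.057966.
⟨p²⟩ = 9.2400.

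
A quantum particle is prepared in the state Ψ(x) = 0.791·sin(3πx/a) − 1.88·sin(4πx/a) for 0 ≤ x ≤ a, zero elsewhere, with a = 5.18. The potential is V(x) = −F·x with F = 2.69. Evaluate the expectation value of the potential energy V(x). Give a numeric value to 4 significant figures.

-8.945

⟨V⟩ = ∫ V(x)·|Ψ|² dx / ∫|Ψ|² dx.
On 0 ≤ x ≤ a (j ≠ l): ∫sin²(jπx/a) dx = a/2, ∫sin(jπx/a)·sin(lπx/a) dx = 0; diagonal moments ∫x·sin²(jπx/a) dx = a²/4, ∫x²·sin²(jπx/a) dx = a³·(1/6 − 1/(4j²π²)); cross terms ∫x·sin(jπx/a)·sin(lπx/a) dx = 0 for j + l even and −4jla²/(π²(j² − l²)²) for j + l odd, ∫x²·sin(jπx/a)·sin(lπx/a) dx = (−1)^(j+l)·4jla³/(π²(j² − l²)²); higher powers the same way via product-to-sum and parts.
State is unnormalized: ∫|Ψ|² dx = 10.775, and ∫Ψ*·V(x)·Ψ dx = -96.375, so ⟨V⟩ = -96.375 / 10.775.
⟨V⟩ = -8.9446.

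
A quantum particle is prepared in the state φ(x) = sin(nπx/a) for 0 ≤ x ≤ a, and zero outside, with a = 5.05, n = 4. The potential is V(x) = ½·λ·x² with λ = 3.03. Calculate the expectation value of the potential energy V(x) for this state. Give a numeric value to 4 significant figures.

12.76

⟨V⟩ = ∫ V(x)·|φ|² dx / ∫|φ|² dx.
With sin²θ = (1 − cos2θ)/2 on 0 ≤ x ≤ a: ∫sin²(nπx/a) dx = a/2, ∫x·sin²(nπx/a) dx = a²/4, ∫x²·sin²(nπx/a) dx = a³·(1/6 − 1/(4n²π²)); higher powers xᵏ the same way, integrating xᵏ·cos(2nπx/a) by parts.
State is unnormalized: ∫|φ|² dx = 2.5250, and ∫φ*·V(x)·φ dx = 32.210, so ⟨V⟩ = 32.210 / 2.5250.
⟨V⟩ = 12.756.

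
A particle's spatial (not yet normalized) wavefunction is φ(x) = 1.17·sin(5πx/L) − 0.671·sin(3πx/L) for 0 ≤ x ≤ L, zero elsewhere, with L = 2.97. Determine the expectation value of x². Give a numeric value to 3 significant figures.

2.55

⟨x²⟩ = ∫ x²·|φ|² dx / ∫|φ|² dx (integrals over the domain).
On 0 ≤ x ≤ L (j ≠ l): ∫sin²(jπx/L) dx = L/2, ∫sin(jπx/L)·sin(lπx/L) dx = 0; diagonal moments ∫x·sin²(jπx/L) dx = L²/4, ∫x²·sin²(jπx/L) dx = L³·(1/6 − 1/(4j²π²)); cross terms ∫x·sin(jπx/L)·sin(lπx/L) dx = 0 for j + l even and −4jlL²/(π²(j² − l²)²) for j + l odd, ∫x²·sin(jπx/L)·sin(lπx/L) dx = (−1)^(j+l)·4jlL³/(π²(j² − l²)²); higher powers the same way via product-to-sum and parts.
State is unnormalized: ∫|φ|² dx = 2.7014, and ∫φ*·x²·φ dx = 6.8966, so ⟨x²⟩ = 6.8966 / 2.7014.
⟨x²⟩ = 2.5530.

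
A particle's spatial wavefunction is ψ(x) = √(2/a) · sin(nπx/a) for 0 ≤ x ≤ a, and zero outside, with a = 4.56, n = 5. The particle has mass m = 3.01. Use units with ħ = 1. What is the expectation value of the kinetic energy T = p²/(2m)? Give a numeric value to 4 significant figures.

T = −(ħ²/2m) d²/dx², so ⟨T⟩ = −(ħ²/2m) ∫ ψ*·ψ'' dx; with m = 3.01.
d/dx sin(nπx/a) = (nπ/a)·cos(nπx/a) and d²/dx² sin(nπx/a) = −(nπ/a)²·sin(nπx/a); on 0 ≤ x ≤ a, ∫sin²(nπx/a) dx = a/2 and ∫sin(nπx/a)·cos(nπx/a) dx = 0.
⟨T⟩ = 1.9711.

1.971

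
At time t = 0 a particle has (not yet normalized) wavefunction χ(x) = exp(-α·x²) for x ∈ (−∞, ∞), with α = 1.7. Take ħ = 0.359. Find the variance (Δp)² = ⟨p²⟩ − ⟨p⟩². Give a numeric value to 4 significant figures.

0.2191

Compute ⟨p⟩ and ⟨p²⟩ separately; (Δp)² = ⟨p²⟩ − ⟨p⟩².
Gaussian moments: ∫x^(2j)·e^(−2αx²) dx = (2j−1)!!/(4α)^j · √(π/(2α)), odd powers integrate to 0; here √(π/(2α)) = 0.96125. Derivatives: d/dx e^(−αx²) = −2αx·e^(−αx²), d²/dx² e^(−αx²) = (4α²x² − 2α)·e^(−αx²).
Normalization: ∫|χ|² dx = 0.96125.
⟨p⟩ = 0.0000 and ⟨p²⟩ = 0.21910.
(Δp)² = 0.21910 − (0.0000)² = 0.21910.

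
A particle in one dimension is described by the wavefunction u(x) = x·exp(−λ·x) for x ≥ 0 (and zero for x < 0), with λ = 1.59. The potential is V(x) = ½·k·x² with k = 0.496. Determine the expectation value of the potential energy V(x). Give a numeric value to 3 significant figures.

⟨V⟩ = ∫ V(x)·|u|² dx / ∫|u|² dx.
Every integrand reduces to terms xʲ·e^(−2λx) on [0, ∞); use ∫₀^∞ xʲ·e^(−2λx) dx = j!/(2λ)^(j+1).
State is unnormalized: ∫|u|² dx = 0.062194, and ∫u*·V(x)·u dx = 0.018303, so ⟨V⟩ = 0.018303 / 0.062194.
⟨V⟩ = 0.29429.

0.294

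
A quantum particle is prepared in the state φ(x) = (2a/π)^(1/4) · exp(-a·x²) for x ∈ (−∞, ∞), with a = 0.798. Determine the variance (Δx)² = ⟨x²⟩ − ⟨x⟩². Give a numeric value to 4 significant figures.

Compute ⟨x⟩ and ⟨x²⟩ separately, then (Δx)² = ⟨x²⟩ − ⟨x⟩².
Gaussian moments: ∫x^(2j)·e^(−2ax²) dx = (2j−1)!!/(4a)^j · √(π/(2a)), odd powers integrate to 0; here √(π/(2a)) = 1.4030.
⟨x⟩ = 0.0000 and ⟨x²⟩ = 0.31328.
(Δx)² = 0.31328 − (0.0000)² = 0.31328.

0.3133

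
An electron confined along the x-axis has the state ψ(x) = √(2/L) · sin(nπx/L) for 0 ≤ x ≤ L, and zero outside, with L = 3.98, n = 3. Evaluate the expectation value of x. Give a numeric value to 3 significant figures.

⟨x⟩ = ∫ x·|ψ|² dx (integrals over the domain).
With sin²θ = (1 − cos2θ)/2 on 0 ≤ x ≤ L: ∫sin²(nπx/L) dx = L/2, ∫x·sin²(nπx/L) dx = L²/4, ∫x²·sin²(nπx/L) dx = L³·(1/6 − 1/(4n²π²)); higher powers xᵏ the same way, integrating xᵏ·cos(2nπx/L) by parts.
⟨x⟩ = 1.9900.

1.99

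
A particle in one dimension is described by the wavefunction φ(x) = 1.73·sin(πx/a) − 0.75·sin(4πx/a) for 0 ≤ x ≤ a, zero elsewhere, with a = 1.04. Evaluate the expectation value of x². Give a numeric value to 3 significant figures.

⟨x²⟩ = ∫ x²·|φ|² dx / ∫|φ|² dx (integrals over the domain).
On 0 ≤ x ≤ a (j ≠ l): ∫sin²(jπx/a) dx = a/2, ∫sin(jπx/a)·sin(lπx/a) dx = 0; diagonal moments ∫x·sin²(jπx/a) dx = a²/4, ∫x²·sin²(jπx/a) dx = a³·(1/6 − 1/(4j²π²)); cross terms ∫x·sin(jπx/a)·sin(lπx/a) dx = 0 for j + l even and −4jla²/(π²(j² − l²)²) for j + l odd, ∫x²·sin(jπx/a)·sin(lπx/a) dx = (−1)^(j+l)·4jla³/(π²(j² − l²)²); higher powers the same way via product-to-sum and parts.
State is unnormalized: ∫|φ|² dx = 1.8488, and ∫φ*·x²·φ dx = 0.60131, so ⟨x²⟩ = 0.60131 / 1.8488.
⟨x²⟩ = 0.32524.

0.325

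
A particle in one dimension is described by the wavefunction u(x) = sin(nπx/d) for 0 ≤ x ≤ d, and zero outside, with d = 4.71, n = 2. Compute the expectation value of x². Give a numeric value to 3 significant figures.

7.11

⟨x²⟩ = ∫ x²·|u|² dx / ∫|u|² dx (integrals over the domain).
With sin²θ = (1 − cos2θ)/2 on 0 ≤ x ≤ d: ∫sin²(nπx/d) dx = d/2, ∫x·sin²(nπx/d) dx = d²/4, ∫x²·sin²(nπx/d) dx = d³·(1/6 − 1/(4n²π²)); higher powers xᵏ the same way, integrating xᵏ·cos(2nπx/d) by parts.
State is unnormalized: ∫|u|² dx = 2.3550, and ∫u*·x²·u dx = 16.753, so ⟨x²⟩ = 16.753 / 2.3550.
⟨x²⟩ = 7.1137.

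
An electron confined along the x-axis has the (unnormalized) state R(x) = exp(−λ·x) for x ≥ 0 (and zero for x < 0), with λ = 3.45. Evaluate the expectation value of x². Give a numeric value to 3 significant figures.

⟨x²⟩ = ∫ x²·|R|² dx / ∫|R|² dx (integrals over the domain).
Every integrand reduces to terms xʲ·e^(−2λx) on [0, ∞); use ∫₀^∞ xʲ·e^(−2λx) dx = j!/(2λ)^(j+1).
State is unnormalized: ∫|R|² dx = 0.14493, and ∫R*·x²·R dx = 0.0060881, so ⟨x²⟩ = 0.0060881 / 0.14493.
⟨x²⟩ = 0.042008.

0.0420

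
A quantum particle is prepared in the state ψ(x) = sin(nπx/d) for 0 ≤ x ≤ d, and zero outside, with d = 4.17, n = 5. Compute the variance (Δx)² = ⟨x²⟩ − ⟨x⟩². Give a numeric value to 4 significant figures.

Compute ⟨x⟩ and ⟨x²⟩ separately, then (Δx)² = ⟨x²⟩ − ⟨x⟩².
With sin²θ = (1 − cos2θ)/2 on 0 ≤ x ≤ d: ∫sin²(nπx/d) dx = d/2, ∫x·sin²(nπx/d) dx = d²/4, ∫x²·sin²(nπx/d) dx = d³·(1/6 − 1/(4n²π²)); higher powers xᵏ the same way, integrating xᵏ·cos(2nπx/d) by parts.
Normalization: ∫|ψ|² dx = 2.0850.
⟨x⟩ = 2.0850 and ⟨x²⟩ = 5.7611.
(Δx)² = 5.7611 − (2.0850)² = 1.4138.

1.414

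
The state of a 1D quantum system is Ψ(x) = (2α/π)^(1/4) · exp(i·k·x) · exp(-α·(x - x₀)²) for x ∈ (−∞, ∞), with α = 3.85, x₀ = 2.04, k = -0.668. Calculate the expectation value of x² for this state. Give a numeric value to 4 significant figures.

4.227

⟨x²⟩ = ∫ x²·|Ψ|² dx (integrals over the domain).
Gaussian moments (u = x − x₀): ∫u^(2j)·e^(−2αu²) du = (2j−1)!!/(4α)^j · √(π/(2α)), odd powers integrate to 0; here √(π/(2α)) = 0.63875.
⟨x²⟩ = 4.2265.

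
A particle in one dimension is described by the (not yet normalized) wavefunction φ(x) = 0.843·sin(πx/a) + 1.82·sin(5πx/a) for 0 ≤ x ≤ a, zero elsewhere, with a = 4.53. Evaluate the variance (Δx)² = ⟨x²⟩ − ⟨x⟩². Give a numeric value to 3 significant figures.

1.60

Compute ⟨x⟩ and ⟨x²⟩ separately, then (Δx)² = ⟨x²⟩ − ⟨x⟩².
On 0 ≤ x ≤ a (j ≠ l): ∫sin²(jπx/a) dx = a/2, ∫sin(jπx/a)·sin(lπx/a) dx = 0; diagonal moments ∫x·sin²(jπx/a) dx = a²/4, ∫x²·sin²(jπx/a) dx = a³·(1/6 − 1/(4j²π²)); cross terms ∫x·sin(jπx/a)·sin(lπx/a) dx = 0 for j + l even and −4jla²/(π²(j² − l²)²) for j + l odd, ∫x²·sin(jπx/a)·sin(lπx/a) dx = (−1)^(j+l)·4jla³/(π²(j² − l²)²); higher powers the same way via product-to-sum and parts.
Normalization: ∫|φ|² dx = 9.1122.
⟨x⟩ = 2.2650 and ⟨x²⟩ = 6.7326.
(Δx)² = 6.7326 − (2.2650)² = 1.6023.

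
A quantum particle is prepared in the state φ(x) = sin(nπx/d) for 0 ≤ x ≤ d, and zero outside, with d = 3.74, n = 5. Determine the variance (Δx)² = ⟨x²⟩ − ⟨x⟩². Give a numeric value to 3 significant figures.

1.14

Compute ⟨x⟩ and ⟨x²⟩ separately, then (Δx)² = ⟨x²⟩ − ⟨x⟩².
With sin²θ = (1 − cos2θ)/2 on 0 ≤ x ≤ d: ∫sin²(nπx/d) dx = d/2, ∫x·sin²(nπx/d) dx = d²/4, ∫x²·sin²(nπx/d) dx = d³·(1/6 − 1/(4n²π²)); higher powers xᵏ the same way, integrating xᵏ·cos(2nπx/d) by parts.
Normalization: ∫|φ|² dx = 1.8700.
⟨x⟩ = 1.8700 and ⟨x²⟩ = 4.6342.
(Δx)² = 4.6342 − (1.8700)² = 1.1373.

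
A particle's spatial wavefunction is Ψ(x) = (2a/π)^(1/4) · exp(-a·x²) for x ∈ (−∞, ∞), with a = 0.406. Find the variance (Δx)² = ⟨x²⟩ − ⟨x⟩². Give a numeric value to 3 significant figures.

Compute ⟨x⟩ and ⟨x²⟩ separately, then (Δx)² = ⟨x²⟩ − ⟨x⟩².
Gaussian moments: ∫x^(2j)·e^(−2ax²) dx = (2j−1)!!/(4a)^j · √(π/(2a)), odd powers integrate to 0; here √(π/(2a)) = 1.9670.
⟨x⟩ = 0.0000 and ⟨x²⟩ = 0.61576.
(Δx)² = 0.61576 − (0.0000)² = 0.61576.

0.616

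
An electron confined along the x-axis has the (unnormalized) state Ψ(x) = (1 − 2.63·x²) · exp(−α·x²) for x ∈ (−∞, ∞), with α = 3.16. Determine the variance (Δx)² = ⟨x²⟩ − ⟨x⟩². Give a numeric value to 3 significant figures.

0.0444

Compute ⟨x⟩ and ⟨x²⟩ separately, then (Δx)² = ⟨x²⟩ − ⟨x⟩².
Expand each integrand as polynomial × e^(−2αx²) and use ∫x^(2j)·e^(−2αx²) dx = (2j−1)!!/(4α)^j · √(π/(2α)), odd powers → 0; here √(π/(2α)) = 0.70504.
Normalization: ∫|Ψ|² dx = 0.50322.
⟨x⟩ = 0.0000 and ⟨x²⟩ = 0.044446.
(Δx)² = 0.044446 − (0.0000)² = 0.044446.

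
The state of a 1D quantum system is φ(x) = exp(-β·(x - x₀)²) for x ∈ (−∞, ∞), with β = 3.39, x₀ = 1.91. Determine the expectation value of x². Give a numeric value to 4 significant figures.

⟨x²⟩ = ∫ x²·|φ|² dx / ∫|φ|² dx (integrals over the domain).
Gaussian moments (u = x − x₀): ∫u^(2j)·e^(−2βu²) du = (2j−1)!!/(4β)^j · √(π/(2β)), odd powers integrate to 0; here √(π/(2β)) = 0.68071.
State is unnormalized: ∫|φ|² dx = 0.68071, and ∫φ*·x²·φ dx = 2.5335, so ⟨x²⟩ = 2.5335 / 0.68071.
⟨x²⟩ = 3.7218.

3.722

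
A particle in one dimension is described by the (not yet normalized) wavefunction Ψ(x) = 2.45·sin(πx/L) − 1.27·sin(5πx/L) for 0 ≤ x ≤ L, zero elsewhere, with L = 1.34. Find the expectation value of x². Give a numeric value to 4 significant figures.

⟨x²⟩ = ∫ x²·|Ψ|² dx / ∫|Ψ|² dx (integrals over the domain).
On 0 ≤ x ≤ L (j ≠ l): ∫sin²(jπx/L) dx = L/2, ∫sin(jπx/L)·sin(lπx/L) dx = 0; diagonal moments ∫x·sin²(jπx/L) dx = L²/4, ∫x²·sin²(jπx/L) dx = L³·(1/6 − 1/(4j²π²)); cross terms ∫x·sin(jπx/L)·sin(lπx/L) dx = 0 for j + l even and −4jlL²/(π²(j² − l²)²) for j + l odd, ∫x²·sin(jπx/L)·sin(lπx/L) dx = (−1)^(j+l)·4jlL³/(π²(j² − l²)²); higher powers the same way via product-to-sum and parts.
State is unnormalized: ∫|Ψ|² dx = 5.1023, and ∫Ψ*·x²·Ψ dx = 2.6315, so ⟨x²⟩ = 2.6315 / 5.1023.
⟨x²⟩ = 0.51574.

0.5157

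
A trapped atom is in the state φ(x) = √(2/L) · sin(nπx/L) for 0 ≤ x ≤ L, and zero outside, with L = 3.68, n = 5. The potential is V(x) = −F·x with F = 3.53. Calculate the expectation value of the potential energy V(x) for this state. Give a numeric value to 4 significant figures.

⟨V⟩ = ∫ V(x)·|φ|² dx.
With sin²θ = (1 − cos2θ)/2 on 0 ≤ x ≤ L: ∫sin²(nπx/L) dx = L/2, ∫x·sin²(nπx/L) dx = L²/4, ∫x²·sin²(nπx/L) dx = L³·(1/6 − 1/(4n²π²)); higher powers xᵏ the same way, integrating xᵏ·cos(2nπx/L) by parts.
⟨V⟩ = -6.4952.

-6.495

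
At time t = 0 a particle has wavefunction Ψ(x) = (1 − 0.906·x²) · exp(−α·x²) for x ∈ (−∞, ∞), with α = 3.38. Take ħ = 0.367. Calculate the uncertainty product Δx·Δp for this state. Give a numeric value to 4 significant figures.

Δx = √(⟨x²⟩−⟨x⟩²), Δp = √(⟨p²⟩−⟨p⟩²).
Expand each integrand as polynomial × e^(−2αx²) and use ∫x^(2j)·e^(−2αx²) dx = (2j−1)!!/(4α)^j · √(π/(2α)), odd powers → 0; here √(π/(2α)) = 0.68171. Differentiate with the product rule, d/dx e^(−αx²) = −2αx·e^(−αx²).
Normalization: ∫|Ψ|² dx = 0.59953.
⟨x⟩ = 0.0000, ⟨x²⟩ = 0.055953 ⇒ Δx = 0.23654.
⟨p⟩ = 0.0000, ⟨p²⟩ = 0.60330 ⇒ Δp = 0.77673.
Δx·Δp = 0.18373.

0.1837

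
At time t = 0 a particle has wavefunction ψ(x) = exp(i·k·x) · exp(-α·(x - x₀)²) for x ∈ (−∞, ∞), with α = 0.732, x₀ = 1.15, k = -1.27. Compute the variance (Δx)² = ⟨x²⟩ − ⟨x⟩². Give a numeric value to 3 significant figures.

Compute ⟨x⟩ and ⟨x²⟩ separately, then (Δx)² = ⟨x²⟩ − ⟨x⟩².
Gaussian moments (u = x − x₀): ∫u^(2j)·e^(−2αu²) du = (2j−1)!!/(4α)^j · √(π/(2α)), odd powers integrate to 0; here √(π/(2α)) = 1.4649.
Normalization: ∫|ψ|² dx = 1.4649.
⟨x⟩ = 1.1500 and ⟨x²⟩ = 1.6640.
(Δx)² = 1.6640 − (1.1500)² = 0.34153.

0.342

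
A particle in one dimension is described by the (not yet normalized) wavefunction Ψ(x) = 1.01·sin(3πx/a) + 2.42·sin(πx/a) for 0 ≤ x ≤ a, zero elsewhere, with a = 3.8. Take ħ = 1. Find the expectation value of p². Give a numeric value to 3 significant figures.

1.49

p² Ψ = −ħ² d²Ψ/dx²; ⟨p²⟩ = −ħ² ∫ Ψ*·Ψ'' dx / ∫|Ψ|² dx.
d²/dx² sin(jπx/a) = −(jπ/a)²·sin(jπx/a); on 0 ≤ x ≤ a, ∫sin²(jπx/a) dx = a/2 and ∫sin(jπx/a)·sin(lπx/a) dx = 0 for j ≠ l, so only diagonal terms survive in ∫|Ψ|² and ∫Ψ·Ψ″; ∫Ψ·Ψ′ dx = [Ψ²/2] between the walls = 0.
State is unnormalized: ∫|Ψ|² dx = 13.065, and ∫Ψ*·(−ħ² Ψ'') dx = 19.528, so ⟨p²⟩ = 19.528 / 13.065.
⟨p²⟩ = 1.4946.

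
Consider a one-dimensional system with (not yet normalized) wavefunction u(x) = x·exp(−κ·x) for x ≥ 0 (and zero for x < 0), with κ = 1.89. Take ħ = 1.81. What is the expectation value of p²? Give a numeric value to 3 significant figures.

p² u = −ħ² d²u/dx²; ⟨p²⟩ = −ħ² ∫ u*·u'' dx / ∫|u|² dx.
Differentiate x·exp(−κ·x) with the product rule; every integrand then reduces to terms xʲ·e^(−2κx) on [0, ∞), with ∫₀^∞ xʲ·e^(−2κx) dx = j!/(2κ)^(j+1).
State is unnormalized: ∫|u|² dx = 0.037030, and ∫u*·(−ħ² u'') dx = 0.43335, so ⟨p²⟩ = 0.43335 / 0.037030.
⟨p²⟩ = 11.703.

11.7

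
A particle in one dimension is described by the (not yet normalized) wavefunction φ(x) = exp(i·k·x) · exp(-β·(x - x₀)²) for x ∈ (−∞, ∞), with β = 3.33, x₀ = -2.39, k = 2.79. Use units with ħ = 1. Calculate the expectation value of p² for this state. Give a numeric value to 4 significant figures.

11.11

p² φ = −ħ² d²φ/dx²; ⟨p²⟩ = −ħ² ∫ φ*·φ'' dx / ∫|φ|² dx.
Gaussian moments (u = x − x₀): ∫u^(2j)·e^(−2βu²) du = (2j−1)!!/(4β)^j · √(π/(2β)), odd powers integrate to 0; here √(π/(2β)) = 0.68681. Derivatives: φ′ = (ik − 2βu)·φ, φ″ = ((ik − 2βu)² − 2β)·φ; the odd-in-u pieces drop out.
State is unnormalized: ∫|φ|² dx = 0.68681, and ∫φ*·(−ħ² φ'') dx = 7.6333, so ⟨p²⟩ = 7.6333 / 0.68681.
⟨p²⟩ = 11.114.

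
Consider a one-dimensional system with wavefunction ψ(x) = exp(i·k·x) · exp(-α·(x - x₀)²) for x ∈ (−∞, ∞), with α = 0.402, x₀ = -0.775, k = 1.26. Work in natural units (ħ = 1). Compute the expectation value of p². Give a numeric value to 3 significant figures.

p² ψ = −ħ² d²ψ/dx²; ⟨p²⟩ = −ħ² ∫ ψ*·ψ'' dx / ∫|ψ|² dx.
Gaussian moments (u = x − x₀): ∫u^(2j)·e^(−2αu²) du = (2j−1)!!/(4α)^j · √(π/(2α)), odd powers integrate to 0; here √(π/(2α)) = 1.9767. Derivatives: ψ′ = (ik − 2αu)·ψ, ψ″ = ((ik − 2αu)² − 2α)·ψ; the odd-in-u pieces drop out.
State is unnormalized: ∫|ψ|² dx = 1.9767, and ∫ψ*·(−ħ² ψ'') dx = 3.9329, so ⟨p²⟩ = 3.9329 / 1.9767.
⟨p²⟩ = 1.9896.

1.99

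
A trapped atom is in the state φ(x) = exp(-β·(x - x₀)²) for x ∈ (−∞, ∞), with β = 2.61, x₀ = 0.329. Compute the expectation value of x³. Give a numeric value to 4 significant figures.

0.1302

⟨x³⟩ = ∫ x³·|φ|² dx / ∫|φ|² dx (integrals over the domain).
Gaussian moments (u = x − x₀): ∫u^(2j)·e^(−2βu²) du = (2j−1)!!/(4β)^j · √(π/(2β)), odd powers integrate to 0; here √(π/(2β)) = 0.77578.
State is unnormalized: ∫|φ|² dx = 0.77578, and ∫φ*·x³·φ dx = 0.10097, so ⟨x³⟩ = 0.10097 / 0.77578.
⟨x³⟩ = 0.13015.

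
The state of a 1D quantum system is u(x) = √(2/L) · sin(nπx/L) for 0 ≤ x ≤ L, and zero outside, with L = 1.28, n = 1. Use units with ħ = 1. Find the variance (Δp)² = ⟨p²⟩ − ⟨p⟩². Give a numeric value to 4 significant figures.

Compute ⟨p⟩ and ⟨p²⟩ separately; (Δp)² = ⟨p²⟩ − ⟨p⟩².
d/dx sin(nπx/L) = (nπ/L)·cos(nπx/L) and d²/dx² sin(nπx/L) = −(nπ/L)²·sin(nπx/L); on 0 ≤ x ≤ L, ∫sin²(nπx/L) dx = L/2 and ∫sin(nπx/L)·cos(nπx/L) dx = 0.
⟨p⟩ = 0.0000 and ⟨p²⟩ = 6.0239.
(Δp)² = 6.0239 − (0.0000)² = 6.0239.

6.024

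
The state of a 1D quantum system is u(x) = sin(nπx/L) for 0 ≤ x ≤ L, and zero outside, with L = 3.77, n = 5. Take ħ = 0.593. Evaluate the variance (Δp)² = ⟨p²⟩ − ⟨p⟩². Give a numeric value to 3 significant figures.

Compute ⟨p⟩ and ⟨p²⟩ separately; (Δp)² = ⟨p²⟩ − ⟨p⟩².
d/dx sin(nπx/L) = (nπ/L)·cos(nπx/L) and d²/dx² sin(nπx/L) = −(nπ/L)²·sin(nπx/L); on 0 ≤ x ≤ L, ∫sin²(nπx/L) dx = L/2 and ∫sin(nπx/L)·cos(nπx/L) dx = 0.
Normalization: ∫|u|² dx = 1.8850.
⟨p⟩ = 0.0000 and ⟨p²⟩ = 6.1047.
(Δp)² = 6.1047 − (0.0000)² = 6.1047.

6.10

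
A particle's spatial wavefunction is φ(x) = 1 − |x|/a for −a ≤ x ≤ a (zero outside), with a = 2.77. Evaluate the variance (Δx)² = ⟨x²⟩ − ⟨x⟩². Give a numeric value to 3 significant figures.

Compute ⟨x⟩ and ⟨x²⟩ separately, then (Δx)² = ⟨x²⟩ − ⟨x⟩².
φ is even, so ∫ over [−a, a] = 2∫₀ᵃ with φ = 1 − x/a there: ∫₀ᵃ (1 − x/a)² dx = a/3, ∫₀ᵃ x²(1 − x/a)² dx = a³/30, ∫₀ᵃ x⁴(1 − x/a)² dx = a⁵/105.
Normalization: ∫|φ|² dx = 1.8467.
⟨x⟩ = 0.0000 and ⟨x²⟩ = 0.76729.
(Δx)² = 0.76729 − (0.0000)² = 0.76729.

0.767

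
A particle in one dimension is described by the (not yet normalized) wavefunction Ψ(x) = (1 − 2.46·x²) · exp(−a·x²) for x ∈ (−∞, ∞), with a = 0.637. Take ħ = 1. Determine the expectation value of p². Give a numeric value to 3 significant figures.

3.23

p² Ψ = −ħ² d²Ψ/dx²; ⟨p²⟩ = −ħ² ∫ Ψ*·Ψ'' dx / ∫|Ψ|² dx.
Expand each integrand as polynomial × e^(−2ax²) and use ∫x^(2j)·e^(−2ax²) dx = (2j−1)!!/(4a)^j · √(π/(2a)), odd powers → 0; here √(π/(2a)) = 1.5703. Differentiate with the product rule, d/dx e^(−ax²) = −2ax·e^(−ax²).
State is unnormalized: ∫|Ψ|² dx = 2.9293, and ∫Ψ*·(−ħ² Ψ'') dx = 9.4586, so ⟨p²⟩ = 9.4586 / 2.9293.
⟨p²⟩ = 3.2289.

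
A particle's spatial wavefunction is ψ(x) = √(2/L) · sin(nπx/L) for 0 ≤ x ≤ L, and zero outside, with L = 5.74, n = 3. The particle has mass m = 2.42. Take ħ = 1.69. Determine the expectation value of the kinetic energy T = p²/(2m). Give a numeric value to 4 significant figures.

T = −(ħ²/2m) d²/dx², so ⟨T⟩ = −(ħ²/2m) ∫ ψ*·ψ'' dx; with m = 2.42.
d/dx sin(nπx/L) = (nπ/L)·cos(nπx/L) and d²/dx² sin(nπx/L) = −(nπ/L)²·sin(nπx/L); on 0 ≤ x ≤ L, ∫sin²(nπx/L) dx = L/2 and ∫sin(nπx/L)·cos(nπx/L) dx = 0.
⟨T⟩ = 1.5909.

1.591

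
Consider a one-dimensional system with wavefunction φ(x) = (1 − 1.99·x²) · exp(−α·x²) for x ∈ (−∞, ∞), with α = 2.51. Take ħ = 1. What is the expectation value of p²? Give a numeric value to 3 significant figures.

5.82

p² φ = −ħ² d²φ/dx²; ⟨p²⟩ = −ħ² ∫ φ*·φ'' dx / ∫|φ|² dx.
Expand each integrand as polynomial × e^(−2αx²) and use ∫x^(2j)·e^(−2αx²) dx = (2j−1)!!/(4α)^j · √(π/(2α)), odd powers → 0; here √(π/(2α)) = 0.79108. Differentiate with the product rule, d/dx e^(−αx²) = −2αx·e^(−αx²).
State is unnormalized: ∫|φ|² dx = 0.57072, and ∫φ*·(−ħ² φ'') dx = 3.3188, so ⟨p²⟩ = 3.3188 / 0.57072.
⟨p²⟩ = 5.8151.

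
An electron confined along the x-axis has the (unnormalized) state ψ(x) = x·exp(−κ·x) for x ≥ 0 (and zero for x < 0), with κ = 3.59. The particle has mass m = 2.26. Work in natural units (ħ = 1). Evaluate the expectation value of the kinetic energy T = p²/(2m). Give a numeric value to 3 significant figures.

T = −(ħ²/2m) d²/dx², so ⟨T⟩ = −(ħ²/2m) ∫ ψ*·ψ'' dx / ∫|ψ|² dx; with m = 2.26.
Differentiate x·exp(−κ·x) with the product rule; every integrand then reduces to terms xʲ·e^(−2κx) on [0, ∞), with ∫₀^∞ xʲ·e^(−2κx) dx = j!/(2κ)^(j+1).
State is unnormalized: ∫|ψ|² dx = 0.0054033, and ∫ψ*·(−ħ²/2m · ψ'') dx = 0.015407, so ⟨T⟩ = 0.015407 / 0.0054033.
⟨T⟩ = 2.8513.

2.85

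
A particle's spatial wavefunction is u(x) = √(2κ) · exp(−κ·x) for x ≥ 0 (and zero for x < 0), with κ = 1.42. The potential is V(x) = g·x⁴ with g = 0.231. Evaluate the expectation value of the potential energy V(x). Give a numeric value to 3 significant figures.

⟨V⟩ = ∫ V(x)·|u|² dx.
Every integrand reduces to terms xʲ·e^(−2κx) on [0, ∞); use ∫₀^∞ xʲ·e^(−2κx) dx = j!/(2κ)^(j+1).
⟨V⟩ = 0.085222.

0.0852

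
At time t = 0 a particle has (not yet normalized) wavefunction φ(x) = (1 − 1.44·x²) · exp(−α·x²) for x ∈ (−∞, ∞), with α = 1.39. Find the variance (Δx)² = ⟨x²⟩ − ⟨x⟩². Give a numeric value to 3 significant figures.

0.119

Compute ⟨x⟩ and ⟨x²⟩ separately, then (Δx)² = ⟨x²⟩ − ⟨x⟩².
Expand each integrand as polynomial × e^(−2αx²) and use ∫x^(2j)·e^(−2αx²) dx = (2j−1)!!/(4α)^j · √(π/(2α)), odd powers → 0; here √(π/(2α)) = 1.0630.
Normalization: ∫|φ|² dx = 0.72632.
⟨x⟩ = 0.0000 and ⟨x²⟩ = 0.11904.
(Δx)² = 0.11904 − (0.0000)² = 0.11904.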